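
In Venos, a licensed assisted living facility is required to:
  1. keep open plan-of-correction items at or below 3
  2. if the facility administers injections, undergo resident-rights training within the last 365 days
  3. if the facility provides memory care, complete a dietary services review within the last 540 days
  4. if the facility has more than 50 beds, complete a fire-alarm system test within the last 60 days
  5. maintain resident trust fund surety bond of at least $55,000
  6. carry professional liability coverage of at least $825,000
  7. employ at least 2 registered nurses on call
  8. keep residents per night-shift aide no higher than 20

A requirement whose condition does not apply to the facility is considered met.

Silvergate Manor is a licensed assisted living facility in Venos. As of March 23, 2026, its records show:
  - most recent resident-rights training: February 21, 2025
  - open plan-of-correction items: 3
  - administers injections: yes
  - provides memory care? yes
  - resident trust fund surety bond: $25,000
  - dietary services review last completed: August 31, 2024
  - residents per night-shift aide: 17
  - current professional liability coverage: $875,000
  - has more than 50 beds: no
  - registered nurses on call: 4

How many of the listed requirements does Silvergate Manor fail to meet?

3

1. open plan-of-correction items 3 ≤ 3 → met
2. condition 'administers injections' holds; resident-rights training 395 days ago vs limit 365 → not met
3. condition 'provides memory care' holds; dietary services review 569 days ago vs limit 540 → not met
4. condition 'has more than 50 beds' does not hold → requirement n/a → met
5. resident trust fund surety bond $25,000 < $55,000 → not met
6. professional liability coverage $875,000 ≥ $825,000 → met
7. registered nurses on call 4 ≥ 2 → met
8. residents per night-shift aide 17 ≤ 20 → met
Not met: 3 of 8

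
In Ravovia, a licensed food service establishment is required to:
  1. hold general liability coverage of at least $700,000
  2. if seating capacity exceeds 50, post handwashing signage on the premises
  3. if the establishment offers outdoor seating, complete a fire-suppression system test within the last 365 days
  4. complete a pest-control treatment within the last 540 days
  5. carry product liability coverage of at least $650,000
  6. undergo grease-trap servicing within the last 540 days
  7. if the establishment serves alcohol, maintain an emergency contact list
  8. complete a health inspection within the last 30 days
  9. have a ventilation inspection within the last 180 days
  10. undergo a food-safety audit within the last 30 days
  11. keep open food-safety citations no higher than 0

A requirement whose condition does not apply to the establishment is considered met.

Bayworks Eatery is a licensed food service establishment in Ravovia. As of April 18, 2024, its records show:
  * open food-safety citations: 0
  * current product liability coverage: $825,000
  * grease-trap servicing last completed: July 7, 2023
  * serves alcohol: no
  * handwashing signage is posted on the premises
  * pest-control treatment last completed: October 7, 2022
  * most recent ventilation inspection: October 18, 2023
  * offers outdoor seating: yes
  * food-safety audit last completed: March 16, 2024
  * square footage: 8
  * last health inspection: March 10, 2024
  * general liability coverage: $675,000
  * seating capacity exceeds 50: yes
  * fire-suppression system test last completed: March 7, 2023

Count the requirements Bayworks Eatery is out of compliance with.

1. general liability coverage $675,000 < $700,000 → not met
2. condition 'seating capacity exceeds 50' holds; handwashing signage present → met
3. condition 'offers outdoor seating' holds; fire-suppression system test 408 days ago vs limit 365 → not met
4. pest-control treatment 559 days ago vs limit 540 → not met
5. product liability coverage $825,000 ≥ $650,000 → met
6. grease-trap servicing 286 days ago vs limit 540 → met
7. condition 'serves alcohol' does not hold → requirement n/a → met
8. health inspection 39 days ago vs limit 30 → not met
9. ventilation inspection 183 days ago vs limit 180 → not met
10. food-safety audit 33 days ago vs limit 30 → not met
11. open food-safety citations 0 ≤ 0 → met
Not met: 6 of 11

6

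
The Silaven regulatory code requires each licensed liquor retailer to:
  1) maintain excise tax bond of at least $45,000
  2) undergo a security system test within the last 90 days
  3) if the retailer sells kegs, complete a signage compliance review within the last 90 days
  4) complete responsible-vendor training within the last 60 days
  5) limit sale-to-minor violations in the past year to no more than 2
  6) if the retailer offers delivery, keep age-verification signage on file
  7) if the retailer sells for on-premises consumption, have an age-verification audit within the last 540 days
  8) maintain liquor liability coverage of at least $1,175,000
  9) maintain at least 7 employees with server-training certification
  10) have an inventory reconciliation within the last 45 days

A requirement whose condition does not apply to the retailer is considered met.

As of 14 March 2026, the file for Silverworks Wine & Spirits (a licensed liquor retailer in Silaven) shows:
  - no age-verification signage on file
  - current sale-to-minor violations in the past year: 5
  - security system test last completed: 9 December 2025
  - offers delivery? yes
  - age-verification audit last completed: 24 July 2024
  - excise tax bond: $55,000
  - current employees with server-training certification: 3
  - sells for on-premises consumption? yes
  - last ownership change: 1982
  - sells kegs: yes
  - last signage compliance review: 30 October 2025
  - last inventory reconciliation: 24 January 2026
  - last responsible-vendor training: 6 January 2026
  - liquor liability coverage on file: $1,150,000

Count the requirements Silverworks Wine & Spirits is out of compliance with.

9

1. excise tax bond $55,000 ≥ $45,000 → met
2. security system test 95 days ago vs limit 90 → not met
3. condition 'sells kegs' holds; signage compliance review 135 days ago vs limit 90 → not met
4. responsible-vendor training 67 days ago vs limit 60 → not met
5. sale-to-minor violations in the past year 5 > 2 → not met
6. condition 'offers delivery' holds; age-verification signage absent → not met
7. condition 'sells for on-premises consumption' holds; age-verification audit 598 days ago vs limit 540 → not met
8. liquor liability coverage $1,150,000 < $1,175,000 → not met
9. employees with server-training certification 3 < 7 → not met
10. inventory reconciliation 49 days ago vs limit 45 → not met
Not met: 9 of 10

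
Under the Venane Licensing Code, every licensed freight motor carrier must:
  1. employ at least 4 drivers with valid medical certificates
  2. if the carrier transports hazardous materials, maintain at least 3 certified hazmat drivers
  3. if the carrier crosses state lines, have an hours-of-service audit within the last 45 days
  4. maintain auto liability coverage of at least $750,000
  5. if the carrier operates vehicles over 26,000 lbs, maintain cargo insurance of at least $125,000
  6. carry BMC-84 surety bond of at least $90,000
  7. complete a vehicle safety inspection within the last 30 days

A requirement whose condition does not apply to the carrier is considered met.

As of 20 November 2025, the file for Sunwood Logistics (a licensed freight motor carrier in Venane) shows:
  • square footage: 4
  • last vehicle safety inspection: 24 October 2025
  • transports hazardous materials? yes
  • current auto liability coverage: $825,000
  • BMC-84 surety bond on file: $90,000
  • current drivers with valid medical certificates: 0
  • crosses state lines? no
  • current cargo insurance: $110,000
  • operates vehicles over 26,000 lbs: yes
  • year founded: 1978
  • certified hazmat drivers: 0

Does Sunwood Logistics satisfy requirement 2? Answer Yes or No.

2. condition 'transports hazardous materials' holds; certified hazmat drivers 0 < 3 → not met

No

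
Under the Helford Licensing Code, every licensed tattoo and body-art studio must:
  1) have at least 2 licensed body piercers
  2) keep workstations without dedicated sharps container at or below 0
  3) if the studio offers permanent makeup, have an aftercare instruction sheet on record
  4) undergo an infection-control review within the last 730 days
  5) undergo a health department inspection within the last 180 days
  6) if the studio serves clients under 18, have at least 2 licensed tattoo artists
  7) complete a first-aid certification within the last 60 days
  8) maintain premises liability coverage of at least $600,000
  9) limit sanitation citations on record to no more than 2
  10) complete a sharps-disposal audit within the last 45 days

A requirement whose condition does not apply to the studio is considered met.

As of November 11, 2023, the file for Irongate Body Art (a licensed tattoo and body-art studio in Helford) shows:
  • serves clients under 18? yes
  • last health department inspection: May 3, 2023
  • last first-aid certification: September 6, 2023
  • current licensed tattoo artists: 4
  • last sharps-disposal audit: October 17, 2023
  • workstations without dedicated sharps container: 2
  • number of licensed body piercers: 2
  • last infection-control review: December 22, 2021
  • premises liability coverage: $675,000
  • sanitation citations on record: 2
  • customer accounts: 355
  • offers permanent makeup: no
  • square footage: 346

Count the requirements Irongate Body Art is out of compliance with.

3

1. licensed body piercers 2 ≥ 2 → met
2. workstations without dedicated sharps container 2 > 0 → not met
3. condition 'offers permanent makeup' does not hold → requirement n/a → met
4. infection-control review 689 days ago vs limit 730 → met
5. health department inspection 192 days ago vs limit 180 → not met
6. condition 'serves clients under 18' holds; licensed tattoo artists 4 ≥ 2 → met
7. first-aid certification 66 days ago vs limit 60 → not met
8. premises liability coverage $675,000 ≥ $600,000 → met
9. sanitation citations on record 2 ≤ 2 → met
10. sharps-disposal audit 25 days ago vs limit 45 → met
Not met: 3 of 10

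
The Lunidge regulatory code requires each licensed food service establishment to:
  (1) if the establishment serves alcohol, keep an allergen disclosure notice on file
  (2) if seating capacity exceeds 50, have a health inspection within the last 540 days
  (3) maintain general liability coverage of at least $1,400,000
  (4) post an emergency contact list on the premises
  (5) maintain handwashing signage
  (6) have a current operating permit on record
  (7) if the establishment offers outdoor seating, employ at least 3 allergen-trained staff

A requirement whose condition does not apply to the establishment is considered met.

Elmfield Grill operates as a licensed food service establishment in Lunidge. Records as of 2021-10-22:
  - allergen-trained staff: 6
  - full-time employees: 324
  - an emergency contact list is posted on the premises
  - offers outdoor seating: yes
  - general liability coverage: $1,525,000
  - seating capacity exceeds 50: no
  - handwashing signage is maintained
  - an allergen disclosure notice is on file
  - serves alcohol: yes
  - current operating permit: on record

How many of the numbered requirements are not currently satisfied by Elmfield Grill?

1. condition 'serves alcohol' holds; allergen disclosure notice present → met
2. condition 'seating capacity exceeds 50' does not hold → requirement n/a → met
3. general liability coverage $1,525,000 ≥ $1,400,000 → met
4. emergency contact list present → met
5. handwashing signage present → met
6. current operating permit present → met
7. condition 'offers outdoor seating' holds; allergen-trained staff 6 ≥ 3 → met
Not met: 0 of 7

0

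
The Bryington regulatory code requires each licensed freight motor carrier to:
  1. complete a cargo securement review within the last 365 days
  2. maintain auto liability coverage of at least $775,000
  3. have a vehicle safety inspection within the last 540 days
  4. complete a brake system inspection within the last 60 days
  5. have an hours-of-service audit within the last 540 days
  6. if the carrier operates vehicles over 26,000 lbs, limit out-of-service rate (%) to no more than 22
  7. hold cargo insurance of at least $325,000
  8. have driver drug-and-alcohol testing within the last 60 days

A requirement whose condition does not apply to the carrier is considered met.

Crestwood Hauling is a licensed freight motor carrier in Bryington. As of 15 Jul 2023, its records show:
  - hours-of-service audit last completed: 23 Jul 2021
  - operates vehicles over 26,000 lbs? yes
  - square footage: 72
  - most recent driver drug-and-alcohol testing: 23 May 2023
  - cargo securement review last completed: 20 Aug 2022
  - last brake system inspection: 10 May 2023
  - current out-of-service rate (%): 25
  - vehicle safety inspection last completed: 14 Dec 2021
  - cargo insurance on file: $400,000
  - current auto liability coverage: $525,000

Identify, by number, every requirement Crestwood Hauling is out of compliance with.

2, 3, 4, 5, 6

1. cargo securement review 329 days ago vs limit 365 → met
2. auto liability coverage $525,000 < $775,000 → not met
3. vehicle safety inspection 578 days ago vs limit 540 → not met
4. brake system inspection 66 days ago vs limit 60 → not met
5. hours-of-service audit 722 days ago vs limit 540 → not met
6. condition 'operates vehicles over 26,000 lbs' holds; out-of-service rate (%) 25 > 22 → not met
7. cargo insurance $400,000 ≥ $325,000 → met
8. driver drug-and-alcohol testing 53 days ago vs limit 60 → met
Not met: 2, 3, 4, 5, 6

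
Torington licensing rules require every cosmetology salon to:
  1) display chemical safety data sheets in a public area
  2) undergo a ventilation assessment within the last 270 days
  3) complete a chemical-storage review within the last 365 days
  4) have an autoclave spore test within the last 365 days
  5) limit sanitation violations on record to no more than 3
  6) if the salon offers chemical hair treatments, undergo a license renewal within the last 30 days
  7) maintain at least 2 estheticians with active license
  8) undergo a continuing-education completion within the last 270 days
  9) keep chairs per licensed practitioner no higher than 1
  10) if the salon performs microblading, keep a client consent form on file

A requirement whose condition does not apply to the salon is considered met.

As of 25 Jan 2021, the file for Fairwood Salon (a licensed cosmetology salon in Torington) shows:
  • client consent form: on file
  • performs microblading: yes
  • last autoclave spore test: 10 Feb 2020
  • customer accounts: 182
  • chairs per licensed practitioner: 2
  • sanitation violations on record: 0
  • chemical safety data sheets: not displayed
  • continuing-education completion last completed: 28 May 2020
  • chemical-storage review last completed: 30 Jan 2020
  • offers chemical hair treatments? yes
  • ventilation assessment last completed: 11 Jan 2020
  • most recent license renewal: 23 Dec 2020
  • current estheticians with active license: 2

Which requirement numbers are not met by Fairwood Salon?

1. chemical safety data sheets absent → not met
2. ventilation assessment 380 days ago vs limit 270 → not met
3. chemical-storage review 361 days ago vs limit 365 → met
4. autoclave spore test 350 days ago vs limit 365 → met
5. sanitation violations on record 0 ≤ 3 → met
6. condition 'offers chemical hair treatments' holds; license renewal 33 days ago vs limit 30 → not met
7. estheticians with active license 2 ≥ 2 → met
8. continuing-education completion 242 days ago vs limit 270 → met
9. chairs per licensed practitioner 2 > 1 → not met
10. condition 'performs microblading' holds; client consent form present → met
Not met: 1, 2, 6, 9

1, 2, 6, 9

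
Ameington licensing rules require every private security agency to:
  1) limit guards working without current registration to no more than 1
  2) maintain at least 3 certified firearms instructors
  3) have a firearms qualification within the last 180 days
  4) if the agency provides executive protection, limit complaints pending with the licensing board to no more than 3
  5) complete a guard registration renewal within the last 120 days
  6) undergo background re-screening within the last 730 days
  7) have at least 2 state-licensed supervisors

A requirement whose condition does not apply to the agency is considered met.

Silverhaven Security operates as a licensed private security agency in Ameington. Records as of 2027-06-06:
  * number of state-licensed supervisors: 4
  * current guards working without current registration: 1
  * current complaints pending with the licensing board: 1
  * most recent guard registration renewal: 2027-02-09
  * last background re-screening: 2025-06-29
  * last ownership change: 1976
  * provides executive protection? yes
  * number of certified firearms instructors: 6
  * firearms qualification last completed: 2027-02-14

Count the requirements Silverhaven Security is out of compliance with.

0

1. guards working without current registration 1 ≤ 1 → met
2. certified firearms instructors 6 ≥ 3 → met
3. firearms qualification 112 days ago vs limit 180 → met
4. condition 'provides executive protection' holds; complaints pending with the licensing board 1 ≤ 3 → met
5. guard registration renewal 117 days ago vs limit 120 → met
6. background re-screening 707 days ago vs limit 730 → met
7. state-licensed supervisors 4 ≥ 2 → met
Not met: 0 of 7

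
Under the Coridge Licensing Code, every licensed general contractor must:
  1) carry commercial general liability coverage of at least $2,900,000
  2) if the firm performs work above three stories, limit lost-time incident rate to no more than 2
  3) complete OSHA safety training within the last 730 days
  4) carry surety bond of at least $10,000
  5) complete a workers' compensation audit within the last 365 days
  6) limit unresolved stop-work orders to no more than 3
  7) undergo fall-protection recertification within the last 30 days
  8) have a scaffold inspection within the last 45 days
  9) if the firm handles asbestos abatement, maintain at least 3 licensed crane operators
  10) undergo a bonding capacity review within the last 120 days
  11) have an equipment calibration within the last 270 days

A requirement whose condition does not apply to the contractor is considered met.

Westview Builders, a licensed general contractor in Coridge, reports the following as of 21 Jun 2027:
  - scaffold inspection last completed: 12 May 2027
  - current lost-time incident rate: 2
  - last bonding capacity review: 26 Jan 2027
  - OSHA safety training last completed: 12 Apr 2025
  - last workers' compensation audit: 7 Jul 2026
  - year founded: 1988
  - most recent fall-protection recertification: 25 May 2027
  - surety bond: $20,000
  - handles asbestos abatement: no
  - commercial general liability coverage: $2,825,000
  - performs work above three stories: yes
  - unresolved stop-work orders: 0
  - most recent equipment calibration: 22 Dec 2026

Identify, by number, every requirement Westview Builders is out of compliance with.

1, 3, 10

1. commercial general liability coverage $2,825,000 < $2,900,000 → not met
2. condition 'performs work above three stories' holds; lost-time incident rate 2 ≤ 2 → met
3. OSHA safety training 800 days ago vs limit 730 → not met
4. surety bond $20,000 ≥ $10,000 → met
5. workers' compensation audit 349 days ago vs limit 365 → met
6. unresolved stop-work orders 0 ≤ 3 → met
7. fall-protection recertification 27 days ago vs limit 30 → met
8. scaffold inspection 40 days ago vs limit 45 → met
9. condition 'handles asbestos abatement' does not hold → requirement n/a → met
10. bonding capacity review 146 days ago vs limit 120 → not met
11. equipment calibration 181 days ago vs limit 270 → met
Not met: 1, 3, 10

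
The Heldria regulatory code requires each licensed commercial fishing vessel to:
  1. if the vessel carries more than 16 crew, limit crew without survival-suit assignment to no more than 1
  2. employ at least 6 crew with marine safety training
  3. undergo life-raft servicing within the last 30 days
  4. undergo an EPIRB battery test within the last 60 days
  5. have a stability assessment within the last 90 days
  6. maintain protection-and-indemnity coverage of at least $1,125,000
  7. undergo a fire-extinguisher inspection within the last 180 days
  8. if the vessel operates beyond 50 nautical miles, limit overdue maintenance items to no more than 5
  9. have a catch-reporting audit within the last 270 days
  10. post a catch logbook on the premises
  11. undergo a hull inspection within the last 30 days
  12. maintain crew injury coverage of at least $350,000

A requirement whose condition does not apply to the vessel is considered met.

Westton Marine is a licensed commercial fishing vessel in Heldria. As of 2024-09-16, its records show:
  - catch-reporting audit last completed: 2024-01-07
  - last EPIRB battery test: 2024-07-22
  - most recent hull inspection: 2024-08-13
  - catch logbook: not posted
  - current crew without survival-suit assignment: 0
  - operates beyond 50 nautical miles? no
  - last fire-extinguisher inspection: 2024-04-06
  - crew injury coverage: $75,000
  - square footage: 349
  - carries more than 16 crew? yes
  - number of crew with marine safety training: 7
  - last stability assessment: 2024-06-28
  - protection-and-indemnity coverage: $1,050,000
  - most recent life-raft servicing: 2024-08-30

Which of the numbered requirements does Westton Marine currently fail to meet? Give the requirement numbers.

1. condition 'carries more than 16 crew' holds; crew without survival-suit assignment 0 ≤ 1 → met
2. crew with marine safety training 7 ≥ 6 → met
3. life-raft servicing 17 days ago vs limit 30 → met
4. EPIRB battery test 56 days ago vs limit 60 → met
5. stability assessment 80 days ago vs limit 90 → met
6. protection-and-indemnity coverage $1,050,000 < $1,125,000 → not met
7. fire-extinguisher inspection 163 days ago vs limit 180 → met
8. condition 'operates beyond 50 nautical miles' does not hold → requirement n/a → met
9. catch-reporting audit 253 days ago vs limit 270 → met
10. catch logbook absent → not met
11. hull inspection 34 days ago vs limit 30 → not met
12. crew injury coverage $75,000 < $350,000 → not met
Not met: 6, 10, 11, 12

6, 10, 11, 12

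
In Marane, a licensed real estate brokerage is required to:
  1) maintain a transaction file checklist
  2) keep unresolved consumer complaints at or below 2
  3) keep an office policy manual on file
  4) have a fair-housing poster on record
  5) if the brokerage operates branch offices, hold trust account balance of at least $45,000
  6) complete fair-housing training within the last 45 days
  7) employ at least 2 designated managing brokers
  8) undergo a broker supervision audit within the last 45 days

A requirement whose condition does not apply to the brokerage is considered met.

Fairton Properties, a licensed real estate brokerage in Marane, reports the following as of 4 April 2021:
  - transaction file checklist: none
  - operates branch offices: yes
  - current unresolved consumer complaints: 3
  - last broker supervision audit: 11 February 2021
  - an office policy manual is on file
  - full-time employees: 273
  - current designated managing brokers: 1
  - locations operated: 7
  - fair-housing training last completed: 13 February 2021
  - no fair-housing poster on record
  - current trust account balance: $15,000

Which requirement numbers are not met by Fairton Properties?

1, 2, 4, 5, 6, 7, 8

1. transaction file checklist absent → not met
2. unresolved consumer complaints 3 > 2 → not met
3. office policy manual present → met
4. fair-housing poster absent → not met
5. condition 'operates branch offices' holds; trust account balance $15,000 < $45,000 → not met
6. fair-housing training 50 days ago vs limit 45 → not met
7. designated managing brokers 1 < 2 → not met
8. broker supervision audit 52 days ago vs limit 45 → not met
Not met: 1, 2, 4, 5, 6, 7, 8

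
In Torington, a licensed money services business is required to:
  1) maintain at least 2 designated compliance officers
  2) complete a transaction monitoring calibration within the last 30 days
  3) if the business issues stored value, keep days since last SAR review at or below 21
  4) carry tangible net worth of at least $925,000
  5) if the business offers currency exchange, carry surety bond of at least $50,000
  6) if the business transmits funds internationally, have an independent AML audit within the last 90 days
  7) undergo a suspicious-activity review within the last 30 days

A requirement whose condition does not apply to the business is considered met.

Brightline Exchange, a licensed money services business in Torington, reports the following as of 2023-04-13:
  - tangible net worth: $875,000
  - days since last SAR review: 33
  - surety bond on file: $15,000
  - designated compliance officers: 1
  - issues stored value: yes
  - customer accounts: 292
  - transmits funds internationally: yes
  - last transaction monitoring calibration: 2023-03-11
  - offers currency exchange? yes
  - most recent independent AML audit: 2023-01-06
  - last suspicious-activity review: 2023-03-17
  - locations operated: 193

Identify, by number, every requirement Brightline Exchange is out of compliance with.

1, 2, 3, 4, 5, 6

1. designated compliance officers 1 < 2 → not met
2. transaction monitoring calibration 33 days ago vs limit 30 → not met
3. condition 'issues stored value' holds; days since last SAR review 33 > 21 → not met
4. tangible net worth $875,000 < $925,000 → not met
5. condition 'offers currency exchange' holds; surety bond $15,000 < $50,000 → not met
6. condition 'transmits funds internationally' holds; independent AML audit 97 days ago vs limit 90 → not met
7. suspicious-activity review 27 days ago vs limit 30 → met
Not met: 1, 2, 3, 4, 5, 6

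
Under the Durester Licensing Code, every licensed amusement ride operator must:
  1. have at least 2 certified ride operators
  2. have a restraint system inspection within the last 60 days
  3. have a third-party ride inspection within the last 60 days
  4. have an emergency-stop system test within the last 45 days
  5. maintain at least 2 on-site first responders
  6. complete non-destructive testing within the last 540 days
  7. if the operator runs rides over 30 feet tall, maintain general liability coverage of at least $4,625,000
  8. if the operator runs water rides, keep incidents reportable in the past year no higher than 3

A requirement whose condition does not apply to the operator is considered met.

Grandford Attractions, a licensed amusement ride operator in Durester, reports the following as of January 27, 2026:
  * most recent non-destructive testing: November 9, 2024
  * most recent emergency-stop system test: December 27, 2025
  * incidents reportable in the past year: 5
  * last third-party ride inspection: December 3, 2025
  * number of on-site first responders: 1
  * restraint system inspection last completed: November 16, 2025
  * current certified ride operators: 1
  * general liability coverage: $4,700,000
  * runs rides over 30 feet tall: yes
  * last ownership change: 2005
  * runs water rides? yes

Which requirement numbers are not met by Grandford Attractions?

1. certified ride operators 1 < 2 → not met
2. restraint system inspection 72 days ago vs limit 60 → not met
3. third-party ride inspection 55 days ago vs limit 60 → met
4. emergency-stop system test 31 days ago vs limit 45 → met
5. on-site first responders 1 < 2 → not met
6. non-destructive testing 444 days ago vs limit 540 → met
7. condition 'runs rides over 30 feet tall' holds; general liability coverage $4,700,000 ≥ $4,625,000 → met
8. condition 'runs water rides' holds; incidents reportable in the past year 5 > 3 → not met
Not met: 1, 2, 5, 8

1, 2, 5, 8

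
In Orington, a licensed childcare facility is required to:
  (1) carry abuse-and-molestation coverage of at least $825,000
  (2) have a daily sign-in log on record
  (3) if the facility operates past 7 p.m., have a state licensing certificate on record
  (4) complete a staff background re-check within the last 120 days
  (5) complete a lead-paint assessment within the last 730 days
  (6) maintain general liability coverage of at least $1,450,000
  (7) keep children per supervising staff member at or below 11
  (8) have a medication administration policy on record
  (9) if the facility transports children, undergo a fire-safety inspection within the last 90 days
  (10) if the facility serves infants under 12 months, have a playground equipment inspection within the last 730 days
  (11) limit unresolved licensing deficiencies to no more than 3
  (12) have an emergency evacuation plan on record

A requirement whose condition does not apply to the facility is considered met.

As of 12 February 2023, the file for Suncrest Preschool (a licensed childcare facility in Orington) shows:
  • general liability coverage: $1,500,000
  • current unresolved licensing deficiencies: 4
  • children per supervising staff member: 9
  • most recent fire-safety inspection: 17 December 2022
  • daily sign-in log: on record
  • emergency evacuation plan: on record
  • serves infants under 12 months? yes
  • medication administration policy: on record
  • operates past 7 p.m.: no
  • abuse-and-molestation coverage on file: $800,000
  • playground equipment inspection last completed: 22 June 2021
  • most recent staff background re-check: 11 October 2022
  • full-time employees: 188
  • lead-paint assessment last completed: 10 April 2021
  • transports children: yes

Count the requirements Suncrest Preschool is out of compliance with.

1. abuse-and-molestation coverage $800,000 < $825,000 → not met
2. daily sign-in log present → met
3. condition 'operates past 7 p.m.' does not hold → requirement n/a → met
4. staff background re-check 124 days ago vs limit 120 → not met
5. lead-paint assessment 673 days ago vs limit 730 → met
6. general liability coverage $1,500,000 ≥ $1,450,000 → met
7. children per supervising staff member 9 ≤ 11 → met
8. medication administration policy present → met
9. condition 'transports children' holds; fire-safety inspection 57 days ago vs limit 90 → met
10. condition 'serves infants under 12 months' holds; playground equipment inspection 600 days ago vs limit 730 → met
11. unresolved licensing deficiencies 4 > 3 → not met
12. emergency evacuation plan present → met
Not met: 3 of 12

3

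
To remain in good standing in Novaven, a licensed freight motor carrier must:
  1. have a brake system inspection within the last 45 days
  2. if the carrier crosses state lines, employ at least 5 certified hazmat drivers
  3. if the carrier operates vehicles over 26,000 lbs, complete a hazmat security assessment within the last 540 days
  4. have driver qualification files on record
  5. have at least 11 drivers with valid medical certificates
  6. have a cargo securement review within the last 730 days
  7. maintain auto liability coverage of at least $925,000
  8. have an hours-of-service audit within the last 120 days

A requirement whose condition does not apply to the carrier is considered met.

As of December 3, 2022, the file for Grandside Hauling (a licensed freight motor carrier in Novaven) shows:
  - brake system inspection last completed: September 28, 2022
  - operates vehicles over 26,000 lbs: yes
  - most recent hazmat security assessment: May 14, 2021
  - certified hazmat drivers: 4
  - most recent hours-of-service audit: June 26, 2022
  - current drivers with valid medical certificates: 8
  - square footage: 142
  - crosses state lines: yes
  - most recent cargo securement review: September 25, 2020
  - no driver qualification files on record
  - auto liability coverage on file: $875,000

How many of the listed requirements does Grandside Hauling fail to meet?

8

1. brake system inspection 66 days ago vs limit 45 → not met
2. condition 'crosses state lines' holds; certified hazmat drivers 4 < 5 → not met
3. condition 'operates vehicles over 26,000 lbs' holds; hazmat security assessment 568 days ago vs limit 540 → not met
4. driver qualification files absent → not met
5. drivers with valid medical certificates 8 < 11 → not met
6. cargo securement review 799 days ago vs limit 730 → not met
7. auto liability coverage $875,000 < $925,000 → not met
8. hours-of-service audit 160 days ago vs limit 120 → not met
Not met: 8 of 8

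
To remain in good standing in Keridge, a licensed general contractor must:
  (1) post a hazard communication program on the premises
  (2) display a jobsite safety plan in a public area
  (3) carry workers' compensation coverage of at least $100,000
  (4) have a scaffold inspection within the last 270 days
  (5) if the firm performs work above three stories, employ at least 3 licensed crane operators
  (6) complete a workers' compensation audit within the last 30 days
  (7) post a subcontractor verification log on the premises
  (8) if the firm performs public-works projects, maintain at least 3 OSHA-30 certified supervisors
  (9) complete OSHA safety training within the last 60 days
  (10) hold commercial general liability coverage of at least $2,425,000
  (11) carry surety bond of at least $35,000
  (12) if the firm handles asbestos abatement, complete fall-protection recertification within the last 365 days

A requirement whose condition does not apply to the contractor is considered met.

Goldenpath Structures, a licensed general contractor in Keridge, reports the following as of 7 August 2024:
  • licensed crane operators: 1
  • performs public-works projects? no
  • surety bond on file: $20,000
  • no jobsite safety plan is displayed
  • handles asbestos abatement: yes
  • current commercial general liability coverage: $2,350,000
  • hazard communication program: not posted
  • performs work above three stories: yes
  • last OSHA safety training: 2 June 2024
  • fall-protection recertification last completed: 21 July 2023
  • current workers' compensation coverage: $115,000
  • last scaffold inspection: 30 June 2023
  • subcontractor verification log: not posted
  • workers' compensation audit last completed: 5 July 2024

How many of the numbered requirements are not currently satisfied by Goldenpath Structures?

10

1. hazard communication program absent → not met
2. jobsite safety plan absent → not met
3. workers' compensation coverage $115,000 ≥ $100,000 → met
4. scaffold inspection 404 days ago vs limit 270 → not met
5. condition 'performs work above three stories' holds; licensed crane operators 1 < 3 → not met
6. workers' compensation audit 33 days ago vs limit 30 → not met
7. subcontractor verification log absent → not met
8. condition 'performs public-works projects' does not hold → requirement n/a → met
9. OSHA safety training 66 days ago vs limit 60 → not met
10. commercial general liability coverage $2,350,000 < $2,425,000 → not met
11. surety bond $20,000 < $35,000 → not met
12. condition 'handles asbestos abatement' holds; fall-protection recertification 383 days ago vs limit 365 → not met
Not met: 10 of 12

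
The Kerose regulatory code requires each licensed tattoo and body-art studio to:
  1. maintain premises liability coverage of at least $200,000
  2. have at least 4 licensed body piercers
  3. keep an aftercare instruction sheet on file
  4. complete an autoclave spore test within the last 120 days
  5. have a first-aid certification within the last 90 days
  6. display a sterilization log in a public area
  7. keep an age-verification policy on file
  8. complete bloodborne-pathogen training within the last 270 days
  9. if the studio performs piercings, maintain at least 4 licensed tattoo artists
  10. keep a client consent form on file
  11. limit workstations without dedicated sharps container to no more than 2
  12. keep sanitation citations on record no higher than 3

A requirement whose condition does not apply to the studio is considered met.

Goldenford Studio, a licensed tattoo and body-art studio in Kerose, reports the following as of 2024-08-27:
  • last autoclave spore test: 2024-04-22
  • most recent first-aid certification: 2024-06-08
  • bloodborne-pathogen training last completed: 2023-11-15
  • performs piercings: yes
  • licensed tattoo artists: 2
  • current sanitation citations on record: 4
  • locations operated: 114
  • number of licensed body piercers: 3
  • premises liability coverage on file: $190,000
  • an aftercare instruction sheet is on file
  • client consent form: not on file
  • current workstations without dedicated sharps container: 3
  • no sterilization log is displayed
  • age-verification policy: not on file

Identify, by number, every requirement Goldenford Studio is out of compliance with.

1. premises liability coverage $190,000 < $200,000 → not met
2. licensed body piercers 3 < 4 → not met
3. aftercare instruction sheet present → met
4. autoclave spore test 127 days ago vs limit 120 → not met
5. first-aid certification 80 days ago vs limit 90 → met
6. sterilization log absent → not met
7. age-verification policy absent → not met
8. bloodborne-pathogen training 286 days ago vs limit 270 → not met
9. condition 'performs piercings' holds; licensed tattoo artists 2 < 4 → not met
10. client consent form absent → not met
11. workstations without dedicated sharps container 3 > 2 → not met
12. sanitation citations on record 4 > 3 → not met
Not met: 1, 2, 4, 6, 7, 8, 9, 10, 11, 12

1, 2, 4, 6, 7, 8, 9, 10, 11, 12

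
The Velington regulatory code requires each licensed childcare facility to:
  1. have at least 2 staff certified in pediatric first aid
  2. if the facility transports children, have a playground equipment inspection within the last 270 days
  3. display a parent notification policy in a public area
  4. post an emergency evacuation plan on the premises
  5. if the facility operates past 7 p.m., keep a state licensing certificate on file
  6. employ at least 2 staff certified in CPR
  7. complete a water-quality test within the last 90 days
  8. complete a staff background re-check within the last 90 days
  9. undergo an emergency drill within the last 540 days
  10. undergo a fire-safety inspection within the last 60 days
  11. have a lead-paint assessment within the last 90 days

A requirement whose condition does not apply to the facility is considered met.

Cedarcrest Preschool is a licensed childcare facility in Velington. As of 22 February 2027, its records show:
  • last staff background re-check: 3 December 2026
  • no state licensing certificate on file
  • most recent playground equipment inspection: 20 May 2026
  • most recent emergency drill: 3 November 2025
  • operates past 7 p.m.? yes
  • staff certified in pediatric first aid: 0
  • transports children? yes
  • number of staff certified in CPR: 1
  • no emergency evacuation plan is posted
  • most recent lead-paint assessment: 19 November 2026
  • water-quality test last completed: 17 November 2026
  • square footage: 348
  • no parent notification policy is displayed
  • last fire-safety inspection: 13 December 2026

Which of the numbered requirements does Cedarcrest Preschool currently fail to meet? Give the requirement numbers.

1. staff certified in pediatric first aid 0 < 2 → not met
2. condition 'transports children' holds; playground equipment inspection 278 days ago vs limit 270 → not met
3. parent notification policy absent → not met
4. emergency evacuation plan absent → not met
5. condition 'operates past 7 p.m.' holds; state licensing certificate absent → not met
6. staff certified in CPR 1 < 2 → not met
7. water-quality test 97 days ago vs limit 90 → not met
8. staff background re-check 81 days ago vs limit 90 → met
9. emergency drill 476 days ago vs limit 540 → met
10. fire-safety inspection 71 days ago vs limit 60 → not met
11. lead-paint assessment 95 days ago vs limit 90 → not met
Not met: 1, 2, 3, 4, 5, 6, 7, 10, 11

1, 2, 3, 4, 5, 6, 7, 10, 11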